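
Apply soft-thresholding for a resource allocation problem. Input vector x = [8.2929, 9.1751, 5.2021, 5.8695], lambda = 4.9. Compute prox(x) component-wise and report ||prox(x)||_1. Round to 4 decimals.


Soft-thresholding with lambda = 4.9:
prox(8.2929) = sign(8.2929)*max(|8.2929| - 4.9, 0) = 3.3929
prox(9.1751) = sign(9.1751)*max(|9.1751| - 4.9, 0) = 4.2751
prox(5.2021) = sign(5.2021)*max(|5.2021| - 4.9, 0) = 0.3021
prox(5.8695) = sign(5.8695)*max(|5.8695| - 4.9, 0) = 0.9695
prox(x) = [3.3929, 4.2751, 0.3021, 0.9695]
||prox(x)||_1 = 3.3929 + 4.2751 + 0.3021 + 0.9695 = 8.9396


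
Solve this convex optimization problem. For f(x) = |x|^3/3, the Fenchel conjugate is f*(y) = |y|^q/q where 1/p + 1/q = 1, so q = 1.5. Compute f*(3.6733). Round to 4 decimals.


The conjugate exponent q satisfies 1/p + 1/q = 1.
p = 3, so q = 3/(3 - 1) = 1.5
|y|^q = 3.6733^1.5 = 7.0402
f*(3.6733) = 7.0402 / 1.5 = 4.6935


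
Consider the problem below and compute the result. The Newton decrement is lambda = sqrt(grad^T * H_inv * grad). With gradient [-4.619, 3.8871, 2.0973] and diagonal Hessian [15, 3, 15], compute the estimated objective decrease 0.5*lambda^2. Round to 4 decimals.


Step 1: H is diagonal, so H^(-1) * g = [-0.3079, 1.2957, 0.1398].
Step 2: g^T H^(-1) g = sum_i g_i^2 / H_ii
  = (-4.619)^2/15 + (3.8871)^2/3 + (2.0973)^2/15
  = 1.4223 + 5.0365 + 0.2932 = 6.7521
Step 3: Objective decrease = 0.5 * g^T H^(-1) g = 3.3761


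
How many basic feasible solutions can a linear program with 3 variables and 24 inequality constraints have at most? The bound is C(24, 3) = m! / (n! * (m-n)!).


Each vertex corresponds to some choice of n active constraints out of m, so the number of vertices is at most C(m, n) = m! / (n!(m-n)!).
m = 24, n = 3
Numerator: 24 * 23 * 22
Denominator: 3! = 6
C(24, 3) = 2024


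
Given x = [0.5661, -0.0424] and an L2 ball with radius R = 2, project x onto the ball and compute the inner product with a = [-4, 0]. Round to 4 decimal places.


Step 1: Compute ||x|| (intermediates to 6 decimals).
||x|| = sqrt(0.5661^2 + (-0.0424)^2) = 0.567686
Step 2: Project.
Since ||x|| <= R, proj = x (no scaling needed).
proj(x) = [0.5661, -0.0424]
Step 3: Dot product.
a^T * proj(x) = -4*0.5661 + 0*(-0.0424) = -2.2644


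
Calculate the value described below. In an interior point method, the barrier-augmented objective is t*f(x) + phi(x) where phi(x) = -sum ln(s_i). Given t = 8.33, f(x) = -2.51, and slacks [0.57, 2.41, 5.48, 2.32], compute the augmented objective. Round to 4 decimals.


Step 1: Compute log-barrier.
ln values: [-0.5621, 0.8796, 1.7011, 0.8416]
phi = -(-0.5621 + 0.8796 + 1.7011 + 0.8416) = -2.8602
Step 2: Compute augmented objective.
t*f(x) = 8.33*-2.51 = -20.9083
Total = -20.9083 - 2.8602 = -23.7685


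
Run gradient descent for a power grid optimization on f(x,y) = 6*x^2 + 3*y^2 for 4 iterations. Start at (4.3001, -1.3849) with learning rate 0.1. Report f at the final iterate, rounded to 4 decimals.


Gradient descent on f(x,y) = 6*x^2 + 3*y^2.
Starting point: (4.3001, -1.3849), alpha = 0.1
Step 1: grad_x = 2*6*4.3001 = 51.6012, grad_y = 2*3*-1.3849 = -8.3094
  x_1 = 4.3001 - 0.1*51.6012 = -0.86
  y_1 = -1.3849 - 0.1*-8.3094 = -0.554
Step 2: grad_x = 2*6*-0.86 = -10.3202, grad_y = 2*3*-0.554 = -3.3238
  x_2 = -0.86 - 0.1*-10.3202 = 0.172
  y_2 = -0.554 - 0.1*-3.3238 = -0.2216
Step 3: grad_x = 2*6*0.172 = 2.064, grad_y = 2*3*-0.2216 = -1.3295
  x_3 = 0.172 - 0.1*2.064 = -0.0344
  y_3 = -0.2216 - 0.1*-1.3295 = -0.0886
Step 4: grad_x = 2*6*-0.0344 = -0.4128, grad_y = 2*3*-0.0886 = -0.5318
  x_4 = -0.0344 - 0.1*-0.4128 = 0.0069
  y_4 = -0.0886 - 0.1*-0.5318 = -0.0355
f(0.0069, -0.0355) = 6*0.0069^2 + 3*(-0.0355)^2 = 0.0041


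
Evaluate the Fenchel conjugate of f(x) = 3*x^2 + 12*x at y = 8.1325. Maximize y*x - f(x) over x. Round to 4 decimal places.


f*(y) = sup_x {y*x - a*x^2 - b*x} = sup_x {(y-b)*x - a*x^2}
FOC: (y - b) - 2a*x = 0 => x* = (y - b)/(2a)
x* = (8.1325 - 12)/(2*3) = -0.6446
f*(8.1325) = (y-b)^2/(4a) = (8.1325 - 12)^2/(4*3)
= 14.9576/12 = 1.2465


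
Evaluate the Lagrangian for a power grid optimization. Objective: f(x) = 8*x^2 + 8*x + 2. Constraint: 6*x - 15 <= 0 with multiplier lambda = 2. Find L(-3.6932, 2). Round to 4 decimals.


Step 1: Evaluate f(x).
f(-3.6932) = 8*(-3.6932)^2 + 8*(-3.6932) + 2 = 81.5722
Step 2: Evaluate g(x).
g(-3.6932) = 6*-3.6932 - 15 = -37.1592
Step 3: Compute Lagrangian.
L = 81.5722 + 2*-37.1592 = 7.2538


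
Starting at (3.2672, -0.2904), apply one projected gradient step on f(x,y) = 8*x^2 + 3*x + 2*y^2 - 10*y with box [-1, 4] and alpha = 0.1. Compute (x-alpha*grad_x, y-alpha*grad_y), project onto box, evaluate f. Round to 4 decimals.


Step 1: Compute gradient at (3.2672, -0.2904).
grad_x = 2*8*3.2672 + 3 = 55.2752
grad_y = 2*2*-0.2904 - 10 = -11.1616
Step 2: Gradient step.
x_raw = 3.2672 - 0.1*55.2752 = -2.2603
y_raw = -0.2904 - 0.1*-11.1616 = 0.8258
Step 3: Project onto [-1, 4].
x_proj = clip(-2.2603) = -1.0
y_proj = clip(0.8258) = 0.8258
Step 4: Evaluate f.
f(-1.0, 0.8258) = -1.8938


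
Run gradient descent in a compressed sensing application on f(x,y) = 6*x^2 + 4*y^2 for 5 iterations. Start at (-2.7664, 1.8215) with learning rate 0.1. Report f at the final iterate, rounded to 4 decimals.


Gradient descent on f(x,y) = 6*x^2 + 4*y^2.
Starting point: (-2.7664, 1.8215), alpha = 0.1
Step 1: grad_x = 2*6*-2.7664 = -33.1968, grad_y = 2*4*1.8215 = 14.572
  x_1 = -2.7664 - 0.1*-33.1968 = 0.5533
  y_1 = 1.8215 - 0.1*14.572 = 0.3643
Step 2: grad_x = 2*6*0.5533 = 6.6394, grad_y = 2*4*0.3643 = 2.9144
  x_2 = 0.5533 - 0.1*6.6394 = -0.1107
  y_2 = 0.3643 - 0.1*2.9144 = 0.0729
Step 3: grad_x = 2*6*-0.1107 = -1.3279, grad_y = 2*4*0.0729 = 0.5829
  x_3 = -0.1107 - 0.1*-1.3279 = 0.0221
  y_3 = 0.0729 - 0.1*0.5829 = 0.0146
Step 4: grad_x = 2*6*0.0221 = 0.2656, grad_y = 2*4*0.0146 = 0.1166
  x_4 = 0.0221 - 0.1*0.2656 = -0.0044
  y_4 = 0.0146 - 0.1*0.1166 = 0.0029
Step 5: grad_x = 2*6*-0.0044 = -0.0531, grad_y = 2*4*0.0029 = 0.0233
  x_5 = -0.0044 - 0.1*-0.0531 = 0.0009
  y_5 = 0.0029 - 0.1*0.0233 = 0.0006
f(0.0009, 0.0006) = 6*0.0009^2 + 4*0.0006^2 = 0.0


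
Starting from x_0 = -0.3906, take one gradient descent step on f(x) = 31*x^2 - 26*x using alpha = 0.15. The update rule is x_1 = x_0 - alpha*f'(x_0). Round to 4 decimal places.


We compute the gradient at x_0 and apply the update.
f'(x) = 62*x - 26
f'(-0.3906) = 62*-0.3906 - 26 = -50.2172
x_1 = -0.3906 - 0.15*-50.2172 = 7.142


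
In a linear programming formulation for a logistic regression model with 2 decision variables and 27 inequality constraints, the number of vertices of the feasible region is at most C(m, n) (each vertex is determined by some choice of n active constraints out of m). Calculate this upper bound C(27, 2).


Each vertex corresponds to some choice of n active constraints out of m, so the number of vertices is at most C(m, n) = m! / (n!(m-n)!).
m = 27, n = 2
Numerator: 27 * 26
Denominator: 2! = 2
C(27, 2) = 351


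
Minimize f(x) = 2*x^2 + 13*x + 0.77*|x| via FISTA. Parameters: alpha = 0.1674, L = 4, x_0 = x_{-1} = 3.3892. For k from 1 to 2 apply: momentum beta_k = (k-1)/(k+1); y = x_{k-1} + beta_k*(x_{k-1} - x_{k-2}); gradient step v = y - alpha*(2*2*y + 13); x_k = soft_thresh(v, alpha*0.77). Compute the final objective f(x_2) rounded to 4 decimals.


FISTA on f(x) = 2*x^2 + 13*x + 0.77*|x|
L = 4, alpha = 0.1674
Iteration 1: beta = 0.0, y = 3.3892 + 0.0*(3.3892 - 3.3892) = 3.3892
  grad(y) = 26.5568, v = y - alpha*grad = -1.0564
  prox(v) = soft_thresh(-1.0564, 0.1289) = -0.9275
Iteration 2: beta = 0.3333, y = -0.9275 + 0.3333*(-0.9275 - 3.3892) = -2.3664
  grad(y) = 3.5343, v = y - alpha*grad = -2.9581
  prox(v) = soft_thresh(-2.9581, 0.1289) = -2.8292
f(x_2) = 2*(-2.8292)^2 + 13*(-2.8292) + 0.77*|-2.8292| = -18.5923


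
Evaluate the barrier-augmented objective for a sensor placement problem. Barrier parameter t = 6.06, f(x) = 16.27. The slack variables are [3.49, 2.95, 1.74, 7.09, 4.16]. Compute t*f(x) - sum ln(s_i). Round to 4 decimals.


Step 1: Compute log-barrier.
ln values: [1.2499, 1.0818, 0.5539, 1.9587, 1.4255]
phi = -(1.2499 + 1.0818 + 0.5539 + 1.9587 + 1.4255) = -6.2698
Step 2: Compute augmented objective.
t*f(x) = 6.06*16.27 = 98.5962
Total = 98.5962 - 6.2698 = 92.3264


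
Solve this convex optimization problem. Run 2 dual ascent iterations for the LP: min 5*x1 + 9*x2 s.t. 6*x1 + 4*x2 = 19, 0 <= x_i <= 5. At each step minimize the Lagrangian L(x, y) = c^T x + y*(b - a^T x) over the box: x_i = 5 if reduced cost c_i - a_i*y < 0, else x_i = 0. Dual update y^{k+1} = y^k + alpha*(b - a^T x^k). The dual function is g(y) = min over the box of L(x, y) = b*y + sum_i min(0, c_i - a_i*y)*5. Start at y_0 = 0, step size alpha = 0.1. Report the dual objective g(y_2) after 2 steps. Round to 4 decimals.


Dual ascent for LP: min 5*x1 + 9*x2, 6*x1 + 4*x2 = 19, 0 <= x_i <= 5
Step 1: y^k = 0.0, reduced costs: (5.0, 9.0)
  x^k = (0.0, 0.0), subgradient = b - a^T x = 19.0
  y^{k+1} = 0.0 + 0.1*19.0 = 1.9
Step 2: y^k = 1.9, reduced costs: (-6.4, 1.4)
  x^k = (5.0, 0.0), subgradient = b - a^T x = -11.0
  y^{k+1} = 1.9 + 0.1*-11.0 = 0.8
Dual objective at y_2 = 0.8: reduced costs (0.2, 5.8), box minimizer x = (0.0, 0.0)
g(y_2) = b*y + (c1 - a1*y)*x1 + (c2 - a2*y)*x2 = 19*0.8 + 0.2*0.0 + 5.8*0.0 = 15.2 + 0.0 + 0.0 = 15.2


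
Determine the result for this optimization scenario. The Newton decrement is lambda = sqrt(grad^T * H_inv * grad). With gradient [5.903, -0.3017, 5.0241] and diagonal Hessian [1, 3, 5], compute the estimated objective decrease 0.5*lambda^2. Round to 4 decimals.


Step 1: H is diagonal, so H^(-1) * g = [5.903, -0.1006, 1.0048].
Step 2: g^T H^(-1) g = sum_i g_i^2 / H_ii
  = (5.903)^2/1 + (-0.3017)^2/3 + (5.0241)^2/5
  = 34.8454 + 0.0303 + 5.0483 = 39.9241
Step 3: Objective decrease = 0.5 * g^T H^(-1) g = 19.962


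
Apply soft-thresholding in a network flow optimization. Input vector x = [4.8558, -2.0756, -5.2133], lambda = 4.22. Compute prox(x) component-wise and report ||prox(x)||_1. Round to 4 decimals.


Soft-thresholding with lambda = 4.22:
prox(4.8558) = sign(4.8558)*max(|4.8558| - 4.22, 0) = 0.6358
prox(-2.0756) = sign(-2.0756)*max(|-2.0756| - 4.22, 0) = 0.0
prox(-5.2133) = sign(-5.2133)*max(|-5.2133| - 4.22, 0) = -0.9933
prox(x) = [0.6358, 0.0, -0.9933]
||prox(x)||_1 = 0.6358 + 0.0 + 0.9933 = 1.6291


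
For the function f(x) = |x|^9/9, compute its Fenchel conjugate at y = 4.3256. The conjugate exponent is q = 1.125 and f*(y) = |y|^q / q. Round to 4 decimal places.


The conjugate exponent q satisfies 1/p + 1/q = 1.
p = 9, so q = 9/(9 - 1) = 1.125
|y|^q = 4.3256^1.125 = 5.1946
f*(4.3256) = 5.1946 / 1.125 = 4.6174


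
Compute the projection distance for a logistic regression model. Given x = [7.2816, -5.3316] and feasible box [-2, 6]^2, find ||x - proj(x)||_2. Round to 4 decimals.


Project each component onto [-2, 6].
clip(7.2816) = 6.0, clip(-5.3316) = -2.0
Projection = [6.0, -2.0]
Squared diffs: [1.6425, 11.0996]
Distance = sqrt(12.7421) = 3.5696


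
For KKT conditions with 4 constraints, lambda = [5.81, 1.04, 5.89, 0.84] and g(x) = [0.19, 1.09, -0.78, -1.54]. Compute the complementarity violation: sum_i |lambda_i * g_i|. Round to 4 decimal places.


KKT complementary slackness check:
lambda_1 * g_1 = 5.81 * 0.19 = 1.1039
lambda_2 * g_2 = 1.04 * 1.09 = 1.1336
lambda_3 * g_3 = 5.89 * -0.78 = -4.5942
lambda_4 * g_4 = 0.84 * -1.54 = -1.2936
Total violation = 1.1039 + 1.1336 + 4.5942 + 1.2936 = 8.1253


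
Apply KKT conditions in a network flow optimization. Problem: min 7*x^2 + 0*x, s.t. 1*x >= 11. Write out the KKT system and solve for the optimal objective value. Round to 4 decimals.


Step 1: Try lambda = 0 (constraint inactive).
x_unc = 0/(2*7) = 0.0
Check: 1*0.0 = 0.0 < 11 -- violated!
Step 2: Constraint must be active: 1*x = 11
x* = 11/1 = 11.0
lambda = (2*7*11.0 + 0)/1 = 154.0
Step 3: Compute optimal value.
f(x*) = 7*11.0^2 + 0*11.0 = 847.0


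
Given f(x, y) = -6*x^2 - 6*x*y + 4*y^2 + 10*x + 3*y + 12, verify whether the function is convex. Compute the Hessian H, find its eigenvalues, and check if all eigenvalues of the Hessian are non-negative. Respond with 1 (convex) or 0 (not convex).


The Hessian of f(x,y) = -6*x^2 - 6*x*y + 4*y^2 + 10*x + 3*y + 12 is:
H = [[-12, -6], [-6, 8]]
Trace = -12 + 8 = -4
Determinant = -12*8 - (-6)^2 = -132
Discriminant = (-4)^2 - 4*-132 = 544.0
Eigenvalues: lambda_1 = -13.6619, lambda_2 = 9.6619
The function is not convex.

0


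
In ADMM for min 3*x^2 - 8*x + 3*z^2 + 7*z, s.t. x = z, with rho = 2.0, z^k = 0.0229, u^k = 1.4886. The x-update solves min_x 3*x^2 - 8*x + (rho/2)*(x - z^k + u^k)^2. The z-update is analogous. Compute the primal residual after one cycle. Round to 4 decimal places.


ADMM iteration with rho = 2.0, z^k = 0.0229, u^k = 1.4886
Step 1: x-update.
Minimize 3*x^2 - 8*x + (2.0/2)*(x - 0.0229 + 1.4886)^2
FOC: (2*3 + 2.0)*x = 8 + 2.0*(0.0229 - 1.4886)
x^{k+1} = 0.6336
Step 2: z-update.
Minimize 3*z^2 + 7*z + (2.0/2)*(0.6336 - z + 1.4886)^2
FOC: (2*3 + 2.0)*z = -7 + 2.0*(0.6336 + 1.4886)
z^{k+1} = -0.3445
Step 3: u-update.
u^{k+1} = 1.4886 + 0.6336 + 0.3445 = 2.4666
Step 4: Primal residual = |0.6336 + 0.3445| = 0.978


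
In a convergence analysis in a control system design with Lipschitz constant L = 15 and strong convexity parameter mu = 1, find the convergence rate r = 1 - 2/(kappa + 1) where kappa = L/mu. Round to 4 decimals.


Step 1: Compute the condition number.
kappa = L/mu = 15/1 = 15.0
Step 2: Compute the convergence rate.
r = 1 - 2/(kappa + 1) = 1 - 2*mu/(L + mu) = (L - mu)/(L + mu) = 14/16 = 0.875


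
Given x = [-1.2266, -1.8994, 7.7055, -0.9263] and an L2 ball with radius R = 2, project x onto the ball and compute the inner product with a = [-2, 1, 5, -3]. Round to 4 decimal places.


Step 1: Compute ||x|| (intermediates to 6 decimals).
||x|| = sqrt((-1.2266)^2 + (-1.8994)^2 + 7.7055^2 + (-0.9263)^2) = 8.083627
Step 2: Project.
Since ||x|| > R, scale = R/||x|| = 2/8.083627 = 0.247414, proj(x) = scale * x
proj(x) = [-0.303478, -0.469938, 1.906449, -0.22918]
Step 3: Dot product.
a^T * proj(x) = -2*(-0.303478) + 1*(-0.469938) + 5*1.906449 - 3*(-0.22918) = 10.3568


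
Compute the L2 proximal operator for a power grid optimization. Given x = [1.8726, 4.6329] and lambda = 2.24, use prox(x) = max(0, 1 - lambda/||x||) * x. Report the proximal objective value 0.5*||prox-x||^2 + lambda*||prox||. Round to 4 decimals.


Step 1: Compute ||x||.
||x|| = 4.997
Step 2: Compute scaling factor.
scale = max(0, 1 - 2.24/4.997) = 0.5517
Step 3: prox(x) = [1.0332, 2.5561]
||prox(x)|| = 2.757
Step 4: Proximal objective.
0.5*||prox-x||^2 = 2.5088
lambda*||prox|| = 6.1757
Total = 8.6846


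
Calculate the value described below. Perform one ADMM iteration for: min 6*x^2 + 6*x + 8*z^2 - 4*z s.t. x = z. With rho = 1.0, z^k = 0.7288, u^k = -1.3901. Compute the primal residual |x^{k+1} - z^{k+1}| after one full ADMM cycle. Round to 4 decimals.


ADMM iteration with rho = 1.0, z^k = 0.7288, u^k = -1.3901
Step 1: x-update.
Minimize 6*x^2 + 6*x + (1.0/2)*(x - 0.7288 - 1.3901)^2
FOC: (2*6 + 1.0)*x = -6 + 1.0*(0.7288 + 1.3901)
x^{k+1} = -0.2985
Step 2: z-update.
Minimize 8*z^2 - 4*z + (1.0/2)*(-0.2985 - z - 1.3901)^2
FOC: (2*8 + 1.0)*z = 4 + 1.0*(-0.2985 - 1.3901)
z^{k+1} = 0.136
Step 3: u-update.
u^{k+1} = -1.3901 - 0.2985 - 0.136 = -1.8246
Step 4: Primal residual = |-0.2985 - 0.136| = 0.4345


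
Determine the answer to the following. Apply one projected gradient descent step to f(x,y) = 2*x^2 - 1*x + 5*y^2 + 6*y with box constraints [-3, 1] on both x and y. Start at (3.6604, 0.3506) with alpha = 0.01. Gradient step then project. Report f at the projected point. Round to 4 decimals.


Step 1: Compute gradient at (3.6604, 0.3506).
grad_x = 2*2*3.6604 - 1 = 13.6416
grad_y = 2*5*0.3506 + 6 = 9.506
Step 2: Gradient step.
x_raw = 3.6604 - 0.01*13.6416 = 3.524
y_raw = 0.3506 - 0.01*9.506 = 0.2555
Step 3: Project onto [-3, 1].
x_proj = clip(3.524) = 1.0
y_proj = clip(0.2555) = 0.2555
Step 4: Evaluate f.
f(1.0, 0.2555) = 2.8597


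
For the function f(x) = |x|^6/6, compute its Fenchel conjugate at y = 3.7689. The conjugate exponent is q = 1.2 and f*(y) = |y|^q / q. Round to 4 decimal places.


The conjugate exponent q satisfies 1/p + 1/q = 1.
p = 6, so q = 6/(6 - 1) = 1.2
|y|^q = 3.7689^1.2 = 4.9143
f*(3.7689) = 4.9143 / 1.2 = 4.0952


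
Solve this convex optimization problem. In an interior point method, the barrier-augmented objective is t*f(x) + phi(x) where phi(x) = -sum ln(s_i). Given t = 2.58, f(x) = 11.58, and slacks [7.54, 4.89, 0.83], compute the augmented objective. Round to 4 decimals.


Step 1: Compute log-barrier.
ln values: [2.0202, 1.5872, -0.1863]
phi = -(2.0202 + 1.5872 - 0.1863) = -3.4211
Step 2: Compute augmented objective.
t*f(x) = 2.58*11.58 = 29.8764
Total = 29.8764 - 3.4211 = 26.4553


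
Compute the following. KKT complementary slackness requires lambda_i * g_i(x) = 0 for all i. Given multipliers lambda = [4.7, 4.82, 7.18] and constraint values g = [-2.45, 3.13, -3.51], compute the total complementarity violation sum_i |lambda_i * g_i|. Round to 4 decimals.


KKT complementary slackness check:
lambda_1 * g_1 = 4.7 * -2.45 = -11.515
lambda_2 * g_2 = 4.82 * 3.13 = 15.0866
lambda_3 * g_3 = 7.18 * -3.51 = -25.2018
Total violation = 11.515 + 15.0866 + 25.2018 = 51.8034


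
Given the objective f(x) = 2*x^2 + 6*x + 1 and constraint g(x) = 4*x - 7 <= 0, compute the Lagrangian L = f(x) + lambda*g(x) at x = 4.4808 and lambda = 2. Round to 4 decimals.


Step 1: Evaluate f(x).
f(4.4808) = 2*4.4808^2 + 6*4.4808 + 1 = 68.0399
Step 2: Evaluate g(x).
g(4.4808) = 4*4.4808 - 7 = 10.9232
Step 3: Compute Lagrangian.
L = 68.0399 + 2*10.9232 = 89.8863


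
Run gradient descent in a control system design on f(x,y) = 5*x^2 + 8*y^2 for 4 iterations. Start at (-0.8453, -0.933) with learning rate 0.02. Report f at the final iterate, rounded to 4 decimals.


Gradient descent on f(x,y) = 5*x^2 + 8*y^2.
Starting point: (-0.8453, -0.933), alpha = 0.02
Step 1: grad_x = 2*5*-0.8453 = -8.453, grad_y = 2*8*-0.933 = -14.928
  x_1 = -0.8453 - 0.02*-8.453 = -0.6762
  y_1 = -0.933 - 0.02*-14.928 = -0.6344
Step 2: grad_x = 2*5*-0.6762 = -6.7624, grad_y = 2*8*-0.6344 = -10.151
  x_2 = -0.6762 - 0.02*-6.7624 = -0.541
  y_2 = -0.6344 - 0.02*-10.151 = -0.4314
Step 3: grad_x = 2*5*-0.541 = -5.4099, grad_y = 2*8*-0.4314 = -6.9027
  x_3 = -0.541 - 0.02*-5.4099 = -0.4328
  y_3 = -0.4314 - 0.02*-6.9027 = -0.2934
Step 4: grad_x = 2*5*-0.4328 = -4.3279, grad_y = 2*8*-0.2934 = -4.6938
  x_4 = -0.4328 - 0.02*-4.3279 = -0.3462
  y_4 = -0.2934 - 0.02*-4.6938 = -0.1995
f(-0.3462, -0.1995) = 5*(-0.3462)^2 + 8*(-0.1995)^2 = 0.9178


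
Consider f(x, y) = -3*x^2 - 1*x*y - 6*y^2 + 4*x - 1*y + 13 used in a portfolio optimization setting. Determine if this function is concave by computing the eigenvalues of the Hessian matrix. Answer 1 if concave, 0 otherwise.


The Hessian of f(x,y) = -3*x^2 - 1*x*y - 6*y^2 + 4*x - 1*y + 13 is:
H = [[-6, -1], [-1, -12]]
Trace = -6 - 12 = -18
Determinant = -6*-12 - (-1)^2 = 71
Discriminant = (-18)^2 - 4*71 = 40.0
Eigenvalues: lambda_1 = -12.1623, lambda_2 = -5.8377
The function is concave.

1


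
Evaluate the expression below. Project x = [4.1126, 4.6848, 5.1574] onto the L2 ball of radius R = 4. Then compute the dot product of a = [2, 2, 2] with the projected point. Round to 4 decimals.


Step 1: Compute ||x|| (intermediates to 6 decimals).
||x|| = sqrt(4.1126^2 + 4.6848^2 + 5.1574^2) = 8.090711
Step 2: Project.
Since ||x|| > R, scale = R/||x|| = 4/8.090711 = 0.494394, proj(x) = scale * x
proj(x) = [2.033245, 2.316137, 2.549788]
Step 3: Dot product.
a^T * proj(x) = 2*2.033245 + 2*2.316137 + 2*2.549788 = 13.7983


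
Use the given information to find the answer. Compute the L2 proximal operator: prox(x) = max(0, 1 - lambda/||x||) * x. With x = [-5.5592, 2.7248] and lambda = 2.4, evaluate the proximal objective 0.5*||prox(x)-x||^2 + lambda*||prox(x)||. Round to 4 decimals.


Step 1: Compute ||x||.
||x|| = 6.1911
Step 2: Compute scaling factor.
scale = max(0, 1 - 2.4/6.1911) = 0.6123
Step 3: prox(x) = [-3.4041, 1.6685]
||prox(x)|| = 3.7911
Step 4: Proximal objective.
0.5*||prox-x||^2 = 2.88
lambda*||prox|| = 9.0986
Total = 11.9785


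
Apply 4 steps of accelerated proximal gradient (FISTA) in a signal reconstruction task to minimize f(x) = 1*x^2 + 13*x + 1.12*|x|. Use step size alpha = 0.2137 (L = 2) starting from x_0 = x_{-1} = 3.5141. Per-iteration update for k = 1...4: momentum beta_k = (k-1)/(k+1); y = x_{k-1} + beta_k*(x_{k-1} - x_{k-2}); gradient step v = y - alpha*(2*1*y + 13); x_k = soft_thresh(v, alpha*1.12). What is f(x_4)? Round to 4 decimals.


FISTA on f(x) = 1*x^2 + 13*x + 1.12*|x|
L = 2, alpha = 0.2137
Iteration 1: beta = 0.0, y = 3.5141 + 0.0*(3.5141 - 3.5141) = 3.5141
  grad(y) = 20.0282, v = y - alpha*grad = -0.7659
  prox(v) = soft_thresh(-0.7659, 0.2393) = -0.5266
Iteration 2: beta = 0.3333, y = -0.5266 + 0.3333*(-0.5266 - 3.5141) = -1.8735
  grad(y) = 9.253, v = y - alpha*grad = -3.8509
  prox(v) = soft_thresh(-3.8509, 0.2393) = -3.6115
Iteration 3: beta = 0.5, y = -3.6115 + 0.5*(-3.6115 + 0.5266) = -5.154
  grad(y) = 2.6921, v = y - alpha*grad = -5.7293
  prox(v) = soft_thresh(-5.7293, 0.2393) = -5.4899
Iteration 4: beta = 0.6, y = -5.4899 + 0.6*(-5.4899 + 3.6115) = -6.617
  grad(y) = -0.2339, v = y - alpha*grad = -6.567
  prox(v) = soft_thresh(-6.567, 0.2393) = -6.3276
f(x_4) = 1*(-6.3276)^2 + 13*(-6.3276) + 1.12*|-6.3276| = -35.1333


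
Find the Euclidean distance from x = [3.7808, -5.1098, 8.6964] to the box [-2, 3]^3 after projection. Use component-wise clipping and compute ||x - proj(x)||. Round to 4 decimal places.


Project each component onto [-2, 3].
clip(3.7808) = 3.0, clip(-5.1098) = -2.0, clip(8.6964) = 3.0
Projection = [3.0, -2.0, 3.0]
Squared diffs: [0.6096, 9.6709, 32.449]
Distance = sqrt(42.7295) = 6.5368


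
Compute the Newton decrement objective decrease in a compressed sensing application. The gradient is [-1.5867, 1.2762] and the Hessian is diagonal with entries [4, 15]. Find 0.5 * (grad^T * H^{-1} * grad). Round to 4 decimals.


Step 1: H is diagonal, so H^(-1) * g = [-0.3967, 0.0851].
Step 2: g^T H^(-1) g = sum_i g_i^2 / H_ii
  = (-1.5867)^2/4 + (1.2762)^2/15
  = 0.6294 + 0.1086 = 0.738
Step 3: Objective decrease = 0.5 * g^T H^(-1) g = 0.369


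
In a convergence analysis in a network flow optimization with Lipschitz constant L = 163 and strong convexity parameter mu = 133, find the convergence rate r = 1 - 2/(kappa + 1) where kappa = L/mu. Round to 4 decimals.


Step 1: Compute the condition number.
kappa = L/mu = 163/133 = 1.2256
Step 2: Compute the convergence rate.
r = 1 - 2/(kappa + 1) = 1 - 2*mu/(L + mu) = (L - mu)/(L + mu) = 30/296 = 0.1014


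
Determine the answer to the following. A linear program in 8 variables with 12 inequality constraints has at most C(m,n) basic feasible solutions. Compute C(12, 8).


Each vertex corresponds to some choice of n active constraints out of m, so the number of vertices is at most C(m, n) = m! / (n!(m-n)!).
m = 12, n = 8
Numerator: 12 * 11 * 10 * 9 * 8 * 7 * 6 * 5
Denominator: 8! = 40320
C(12, 8) = 495


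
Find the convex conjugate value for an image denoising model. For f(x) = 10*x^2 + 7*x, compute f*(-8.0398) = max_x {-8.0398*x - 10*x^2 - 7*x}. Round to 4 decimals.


f*(y) = sup_x {y*x - a*x^2 - b*x} = sup_x {(y-b)*x - a*x^2}
FOC: (y - b) - 2a*x = 0 => x* = (y - b)/(2a)
x* = (-8.0398 - 7)/(2*10) = -0.752
f*(-8.0398) = (y-b)^2/(4a) = (-8.0398 - 7)^2/(4*10)
= 226.1956/40 = 5.6549


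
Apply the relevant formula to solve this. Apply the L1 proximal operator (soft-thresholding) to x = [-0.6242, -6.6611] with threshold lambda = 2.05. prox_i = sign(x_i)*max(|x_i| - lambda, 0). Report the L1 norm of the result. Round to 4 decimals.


Soft-thresholding with lambda = 2.05:
prox(-0.6242) = sign(-0.6242)*max(|-0.6242| - 2.05, 0) = 0.0
prox(-6.6611) = sign(-6.6611)*max(|-6.6611| - 2.05, 0) = -4.6111
prox(x) = [0.0, -4.6111]
||prox(x)||_1 = 0.0 + 4.6111 = 4.6111


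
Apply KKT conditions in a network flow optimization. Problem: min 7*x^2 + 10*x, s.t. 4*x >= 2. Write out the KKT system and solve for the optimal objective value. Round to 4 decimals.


Step 1: Try lambda = 0 (constraint inactive).
x_unc = -10/(2*7) = -0.7143
Check: 4*-0.7143 = -2.8572 < 2 -- violated!
Step 2: Constraint must be active: 4*x = 2
x* = 2/4 = 0.5
lambda = (2*7*0.5 + 10)/4 = 4.25
Step 3: Compute optimal value.
f(x*) = 7*0.5^2 + 10*0.5 = 6.75


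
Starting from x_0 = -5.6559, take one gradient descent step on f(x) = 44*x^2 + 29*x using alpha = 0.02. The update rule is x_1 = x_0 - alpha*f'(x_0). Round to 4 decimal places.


We compute the gradient at x_0 and apply the update.
f'(x) = 88*x + 29
f'(-5.6559) = 88*-5.6559 + 29 = -468.7192
x_1 = -5.6559 - 0.02*-468.7192 = 3.7185


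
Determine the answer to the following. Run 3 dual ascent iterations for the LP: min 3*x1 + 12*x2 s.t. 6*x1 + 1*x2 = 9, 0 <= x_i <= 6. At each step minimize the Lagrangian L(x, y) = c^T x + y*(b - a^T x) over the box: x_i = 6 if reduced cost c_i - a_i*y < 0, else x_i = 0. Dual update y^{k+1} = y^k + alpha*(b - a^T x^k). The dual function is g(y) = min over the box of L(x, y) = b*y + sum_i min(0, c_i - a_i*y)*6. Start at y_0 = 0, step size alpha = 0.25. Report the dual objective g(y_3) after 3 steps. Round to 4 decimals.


Dual ascent for LP: min 3*x1 + 12*x2, 6*x1 + 1*x2 = 9, 0 <= x_i <= 6
Step 1: y^k = 0.0, reduced costs: (3.0, 12.0)
  x^k = (0.0, 0.0), subgradient = b - a^T x = 9.0
  y^{k+1} = 0.0 + 0.25*9.0 = 2.25
Step 2: y^k = 2.25, reduced costs: (-10.5, 9.75)
  x^k = (6.0, 0.0), subgradient = b - a^T x = -27.0
  y^{k+1} = 2.25 + 0.25*-27.0 = -4.5
Step 3: y^k = -4.5, reduced costs: (30.0, 16.5)
  x^k = (0.0, 0.0), subgradient = b - a^T x = 9.0
  y^{k+1} = -4.5 + 0.25*9.0 = -2.25
Dual objective at y_3 = -2.25: reduced costs (16.5, 14.25), box minimizer x = (0.0, 0.0)
g(y_3) = b*y + (c1 - a1*y)*x1 + (c2 - a2*y)*x2 = 9*(-2.25) + 16.5*0.0 + 14.25*0.0 = -20.25 + 0.0 + 0.0 = -20.25


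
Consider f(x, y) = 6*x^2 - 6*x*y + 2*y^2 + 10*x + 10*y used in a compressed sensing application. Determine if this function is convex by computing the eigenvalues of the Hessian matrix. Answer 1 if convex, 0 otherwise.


The Hessian of f(x,y) = 6*x^2 - 6*x*y + 2*y^2 + 10*x + 10*y is:
H = [[12, -6], [-6, 4]]
Trace = 12 + 4 = 16
Determinant = 12*4 - (-6)^2 = 12
Discriminant = (16)^2 - 4*12 = 208.0
Eigenvalues: lambda_1 = 0.7889, lambda_2 = 15.2111
The function is convex.

1


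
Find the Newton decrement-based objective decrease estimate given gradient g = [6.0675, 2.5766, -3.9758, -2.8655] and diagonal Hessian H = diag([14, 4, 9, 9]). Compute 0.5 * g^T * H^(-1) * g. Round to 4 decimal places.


Step 1: H is diagonal, so H^(-1) * g = [0.4334, 0.6442, -0.4418, -0.3184].
Step 2: g^T H^(-1) g = sum_i g_i^2 / H_ii
  = (6.0675)^2/14 + (2.5766)^2/4 + (-3.9758)^2/9 + (-2.8655)^2/9
  = 2.6296 + 1.6597 + 1.7563 + 0.9123 = 6.958
Step 3: Objective decrease = 0.5 * g^T H^(-1) g = 3.479


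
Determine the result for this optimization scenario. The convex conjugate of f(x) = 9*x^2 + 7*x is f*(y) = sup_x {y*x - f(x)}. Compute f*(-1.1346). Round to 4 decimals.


f*(y) = sup_x {y*x - a*x^2 - b*x} = sup_x {(y-b)*x - a*x^2}
FOC: (y - b) - 2a*x = 0 => x* = (y - b)/(2a)
x* = (-1.1346 - 7)/(2*9) = -0.4519
f*(-1.1346) = (y-b)^2/(4a) = (-1.1346 - 7)^2/(4*9)
= 66.1717/36 = 1.8381


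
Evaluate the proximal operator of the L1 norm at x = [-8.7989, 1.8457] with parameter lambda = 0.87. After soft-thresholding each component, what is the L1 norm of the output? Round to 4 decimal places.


Soft-thresholding with lambda = 0.87:
prox(-8.7989) = sign(-8.7989)*max(|-8.7989| - 0.87, 0) = -7.9289
prox(1.8457) = sign(1.8457)*max(|1.8457| - 0.87, 0) = 0.9757
prox(x) = [-7.9289, 0.9757]
||prox(x)||_1 = 7.9289 + 0.9757 = 8.9046


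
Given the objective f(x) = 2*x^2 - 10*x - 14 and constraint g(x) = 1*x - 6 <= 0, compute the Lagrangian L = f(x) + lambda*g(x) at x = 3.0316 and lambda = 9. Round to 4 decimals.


Step 1: Evaluate f(x).
f(3.0316) = 2*3.0316^2 - 10*3.0316 - 14 = -25.9348
Step 2: Evaluate g(x).
g(3.0316) = 1*3.0316 - 6 = -2.9684
Step 3: Compute Lagrangian.
L = -25.9348 + 9*-2.9684 = -52.6504


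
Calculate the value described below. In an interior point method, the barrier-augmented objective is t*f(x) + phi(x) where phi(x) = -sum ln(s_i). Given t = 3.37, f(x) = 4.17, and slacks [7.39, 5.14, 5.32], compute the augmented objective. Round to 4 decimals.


Step 1: Compute log-barrier.
ln values: [2.0001, 1.6371, 1.6715]
phi = -(2.0001 + 1.6371 + 1.6715) = -5.3087
Step 2: Compute augmented objective.
t*f(x) = 3.37*4.17 = 14.0529
Total = 14.0529 - 5.3087 = 8.7442


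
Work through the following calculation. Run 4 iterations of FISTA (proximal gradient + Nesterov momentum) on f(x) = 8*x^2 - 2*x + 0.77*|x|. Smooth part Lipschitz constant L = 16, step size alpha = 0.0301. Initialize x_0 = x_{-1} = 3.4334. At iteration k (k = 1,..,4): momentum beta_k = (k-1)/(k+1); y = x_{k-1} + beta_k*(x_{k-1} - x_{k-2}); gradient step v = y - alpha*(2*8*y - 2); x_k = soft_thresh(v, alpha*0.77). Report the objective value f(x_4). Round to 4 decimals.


FISTA on f(x) = 8*x^2 - 2*x + 0.77*|x|
L = 16, alpha = 0.0301
Iteration 1: beta = 0.0, y = 3.4334 + 0.0*(3.4334 - 3.4334) = 3.4334
  grad(y) = 52.9344, v = y - alpha*grad = 1.8401
  prox(v) = soft_thresh(1.8401, 0.0232) = 1.8169
Iteration 2: beta = 0.3333, y = 1.8169 + 0.3333*(1.8169 - 3.4334) = 1.2781
  grad(y) = 18.449, v = y - alpha*grad = 0.7227
  prox(v) = soft_thresh(0.7227, 0.0232) = 0.6996
Iteration 3: beta = 0.5, y = 0.6996 + 0.5*(0.6996 - 1.8169) = 0.1409
  grad(y) = 0.2545, v = y - alpha*grad = 0.1332
  prox(v) = soft_thresh(0.1332, 0.0232) = 0.1101
Iteration 4: beta = 0.6, y = 0.1101 + 0.6*(0.1101 - 0.6996) = -0.2436
  grad(y) = -5.8981, v = y - alpha*grad = -0.0661
  prox(v) = soft_thresh(-0.0661, 0.0232) = -0.0429
f(x_4) = 8*(-0.0429)^2 - 2*(-0.0429) + 0.77*|-0.0429| = 0.1336


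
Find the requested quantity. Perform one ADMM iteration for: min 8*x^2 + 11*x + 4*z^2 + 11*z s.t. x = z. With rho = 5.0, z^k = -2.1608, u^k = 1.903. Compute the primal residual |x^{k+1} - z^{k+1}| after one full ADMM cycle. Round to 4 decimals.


ADMM iteration with rho = 5.0, z^k = -2.1608, u^k = 1.903
Step 1: x-update.
Minimize 8*x^2 + 11*x + (5.0/2)*(x + 2.1608 + 1.903)^2
FOC: (2*8 + 5.0)*x = -11 + 5.0*(-2.1608 - 1.903)
x^{k+1} = -1.4914
Step 2: z-update.
Minimize 4*z^2 + 11*z + (5.0/2)*(-1.4914 - z + 1.903)^2
FOC: (2*4 + 5.0)*z = -11 + 5.0*(-1.4914 + 1.903)
z^{k+1} = -0.6878
Step 3: u-update.
u^{k+1} = 1.903 - 1.4914 + 0.6878 = 1.0995
Step 4: Primal residual = |-1.4914 + 0.6878| = 0.8035


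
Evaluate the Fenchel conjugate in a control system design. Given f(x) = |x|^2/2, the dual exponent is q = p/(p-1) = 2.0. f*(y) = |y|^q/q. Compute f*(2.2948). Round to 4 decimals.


The conjugate exponent q satisfies 1/p + 1/q = 1.
p = 2, so q = 2/(2 - 1) = 2.0
|y|^q = 2.2948^2.0 = 5.2661
f*(2.2948) = 5.2661 / 2.0 = 2.6331


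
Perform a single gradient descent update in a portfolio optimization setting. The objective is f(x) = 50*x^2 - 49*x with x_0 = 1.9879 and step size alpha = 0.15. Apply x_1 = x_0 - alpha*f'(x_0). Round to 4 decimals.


We compute the gradient at x_0 and apply the update.
f'(x) = 100*x - 49
f'(1.9879) = 100*1.9879 - 49 = 149.79
x_1 = 1.9879 - 0.15*149.79 = -20.4806


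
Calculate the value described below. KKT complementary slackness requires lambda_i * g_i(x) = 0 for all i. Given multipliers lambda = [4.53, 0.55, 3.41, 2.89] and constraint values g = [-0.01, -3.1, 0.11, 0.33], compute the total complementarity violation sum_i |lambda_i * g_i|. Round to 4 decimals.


KKT complementary slackness check:
lambda_1 * g_1 = 4.53 * -0.01 = -0.0453
lambda_2 * g_2 = 0.55 * -3.1 = -1.705
lambda_3 * g_3 = 3.41 * 0.11 = 0.3751
lambda_4 * g_4 = 2.89 * 0.33 = 0.9537
Total violation = 0.0453 + 1.705 + 0.3751 + 0.9537 = 3.0791


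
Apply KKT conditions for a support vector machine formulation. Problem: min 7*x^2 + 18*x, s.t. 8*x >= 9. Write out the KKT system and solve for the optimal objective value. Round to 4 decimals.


Step 1: Try lambda = 0 (constraint inactive).
x_unc = -18/(2*7) = -1.2857
Check: 8*-1.2857 = -10.2856 < 9 -- violated!
Step 2: Constraint must be active: 8*x = 9
x* = 9/8 = 1.125
lambda = (2*7*1.125 + 18)/8 = 4.2188
Step 3: Compute optimal value.
f(x*) = 7*1.125^2 + 18*1.125 = 29.1094


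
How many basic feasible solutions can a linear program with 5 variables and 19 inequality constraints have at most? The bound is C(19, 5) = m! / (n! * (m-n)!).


Each vertex corresponds to some choice of n active constraints out of m, so the number of vertices is at most C(m, n) = m! / (n!(m-n)!).
m = 19, n = 5
Numerator: 19 * 18 * 17 * 16 * 15
Denominator: 5! = 120
C(19, 5) = 11628


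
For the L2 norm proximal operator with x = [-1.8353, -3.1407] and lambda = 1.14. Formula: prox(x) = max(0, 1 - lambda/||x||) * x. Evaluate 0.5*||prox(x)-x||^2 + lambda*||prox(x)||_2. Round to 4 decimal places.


Step 1: Compute ||x||.
||x|| = 3.6376
Step 2: Compute scaling factor.
scale = max(0, 1 - 1.14/3.6376) = 0.6866
Step 3: prox(x) = [-1.2601, -2.1564]
||prox(x)|| = 2.4976
Step 4: Proximal objective.
0.5*||prox-x||^2 = 0.6498
lambda*||prox|| = 2.8473
Total = 3.4971


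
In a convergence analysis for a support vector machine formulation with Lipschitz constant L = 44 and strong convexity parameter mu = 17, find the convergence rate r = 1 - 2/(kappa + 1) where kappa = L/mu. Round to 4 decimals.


Step 1: Compute the condition number.
kappa = L/mu = 44/17 = 2.5882
Step 2: Compute the convergence rate.
r = 1 - 2/(kappa + 1) = 1 - 2*mu/(L + mu) = (L - mu)/(L + mu) = 27/61 = 0.4426


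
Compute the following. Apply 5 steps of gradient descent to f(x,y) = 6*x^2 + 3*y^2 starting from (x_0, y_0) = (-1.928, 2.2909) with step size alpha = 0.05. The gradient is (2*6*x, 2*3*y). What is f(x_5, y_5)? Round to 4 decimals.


Gradient descent on f(x,y) = 6*x^2 + 3*y^2.
Starting point: (-1.928, 2.2909), alpha = 0.05
Step 1: grad_x = 2*6*-1.928 = -23.136, grad_y = 2*3*2.2909 = 13.7454
  x_1 = -1.928 - 0.05*-23.136 = -0.7712
  y_1 = 2.2909 - 0.05*13.7454 = 1.6036
Step 2: grad_x = 2*6*-0.7712 = -9.2544, grad_y = 2*3*1.6036 = 9.6218
  x_2 = -0.7712 - 0.05*-9.2544 = -0.3085
  y_2 = 1.6036 - 0.05*9.6218 = 1.1225
Step 3: grad_x = 2*6*-0.3085 = -3.7018, grad_y = 2*3*1.1225 = 6.7352
  x_3 = -0.3085 - 0.05*-3.7018 = -0.1234
  y_3 = 1.1225 - 0.05*6.7352 = 0.7858
Step 4: grad_x = 2*6*-0.1234 = -1.4807, grad_y = 2*3*0.7858 = 4.7147
  x_4 = -0.1234 - 0.05*-1.4807 = -0.0494
  y_4 = 0.7858 - 0.05*4.7147 = 0.55
Step 5: grad_x = 2*6*-0.0494 = -0.5923, grad_y = 2*3*0.55 = 3.3003
  x_5 = -0.0494 - 0.05*-0.5923 = -0.0197
  y_5 = 0.55 - 0.05*3.3003 = 0.385
f(-0.0197, 0.385) = 6*(-0.0197)^2 + 3*0.385^2 = 0.4471


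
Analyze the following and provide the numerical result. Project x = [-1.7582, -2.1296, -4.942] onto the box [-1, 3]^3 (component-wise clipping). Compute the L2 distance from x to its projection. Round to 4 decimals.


Project each component onto [-1, 3].
clip(-1.7582) = -1.0, clip(-2.1296) = -1.0, clip(-4.942) = -1.0
Projection = [-1.0, -1.0, -1.0]
Squared diffs: [0.5749, 1.276, 15.5394]
Distance = sqrt(17.3903) = 4.1702


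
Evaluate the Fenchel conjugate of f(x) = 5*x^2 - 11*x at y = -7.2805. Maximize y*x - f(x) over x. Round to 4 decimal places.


f*(y) = sup_x {y*x - a*x^2 - b*x} = sup_x {(y-b)*x - a*x^2}
FOC: (y - b) - 2a*x = 0 => x* = (y - b)/(2a)
x* = (-7.2805 + 11)/(2*5) = 0.372
f*(-7.2805) = (y-b)^2/(4a) = (-7.2805 + 11)^2/(4*5)
= 13.8347/20 = 0.6917


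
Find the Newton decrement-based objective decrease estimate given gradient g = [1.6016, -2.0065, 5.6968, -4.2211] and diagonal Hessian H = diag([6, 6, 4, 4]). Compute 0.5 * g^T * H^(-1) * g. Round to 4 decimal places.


Step 1: H is diagonal, so H^(-1) * g = [0.2669, -0.3344, 1.4242, -1.0553].
Step 2: g^T H^(-1) g = sum_i g_i^2 / H_ii
  = (1.6016)^2/6 + (-2.0065)^2/6 + (5.6968)^2/4 + (-4.2211)^2/4
  = 0.4275 + 0.671 + 8.1134 + 4.4544 = 13.6663
Step 3: Objective decrease = 0.5 * g^T H^(-1) g = 6.8332


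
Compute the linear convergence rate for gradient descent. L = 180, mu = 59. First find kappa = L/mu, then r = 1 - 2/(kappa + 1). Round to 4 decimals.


Step 1: Compute the condition number.
kappa = L/mu = 180/59 = 3.0508
Step 2: Compute the convergence rate.
r = 1 - 2/(kappa + 1) = 1 - 2*mu/(L + mu) = (L - mu)/(L + mu) = 121/239 = 0.5063


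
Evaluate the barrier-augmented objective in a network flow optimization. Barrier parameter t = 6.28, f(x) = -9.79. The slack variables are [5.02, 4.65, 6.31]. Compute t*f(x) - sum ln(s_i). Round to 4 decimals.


Step 1: Compute log-barrier.
ln values: [1.6134, 1.5369, 1.8421]
phi = -(1.6134 + 1.5369 + 1.8421) = -4.9924
Step 2: Compute augmented objective.
t*f(x) = 6.28*-9.79 = -61.4812
Total = -61.4812 - 4.9924 = -66.4736


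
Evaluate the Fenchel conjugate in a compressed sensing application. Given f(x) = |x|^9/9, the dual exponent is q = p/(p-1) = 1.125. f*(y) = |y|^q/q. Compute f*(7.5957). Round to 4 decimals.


The conjugate exponent q satisfies 1/p + 1/q = 1.
p = 9, so q = 9/(9 - 1) = 1.125
|y|^q = 7.5957^1.125 = 9.7868
f*(7.5957) = 9.7868 / 1.125 = 8.6993


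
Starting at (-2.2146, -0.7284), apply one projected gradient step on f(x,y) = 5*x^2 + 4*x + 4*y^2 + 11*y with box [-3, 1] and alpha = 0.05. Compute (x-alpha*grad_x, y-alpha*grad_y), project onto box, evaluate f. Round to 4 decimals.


Step 1: Compute gradient at (-2.2146, -0.7284).
grad_x = 2*5*-2.2146 + 4 = -18.146
grad_y = 2*4*-0.7284 + 11 = 5.1728
Step 2: Gradient step.
x_raw = -2.2146 - 0.05*-18.146 = -1.3073
y_raw = -0.7284 - 0.05*5.1728 = -0.987
Step 3: Project onto [-3, 1].
x_proj = clip(-1.3073) = -1.3073
y_proj = clip(-0.987) = -0.987
Step 4: Evaluate f.
f(-1.3073, -0.987) = -3.6445


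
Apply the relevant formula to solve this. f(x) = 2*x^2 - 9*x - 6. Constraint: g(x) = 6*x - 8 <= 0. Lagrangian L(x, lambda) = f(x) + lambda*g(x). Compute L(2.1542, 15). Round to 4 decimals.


Step 1: Evaluate f(x).
f(2.1542) = 2*2.1542^2 - 9*2.1542 - 6 = -16.1066
Step 2: Evaluate g(x).
g(2.1542) = 6*2.1542 - 8 = 4.9252
Step 3: Compute Lagrangian.
L = -16.1066 + 15*4.9252 = 57.7714


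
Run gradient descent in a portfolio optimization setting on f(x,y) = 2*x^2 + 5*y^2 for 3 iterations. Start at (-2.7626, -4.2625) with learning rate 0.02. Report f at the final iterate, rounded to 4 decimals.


Gradient descent on f(x,y) = 2*x^2 + 5*y^2.
Starting point: (-2.7626, -4.2625), alpha = 0.02
Step 1: grad_x = 2*2*-2.7626 = -11.0504, grad_y = 2*5*-4.2625 = -42.625
  x_1 = -2.7626 - 0.02*-11.0504 = -2.5416
  y_1 = -4.2625 - 0.02*-42.625 = -3.41
Step 2: grad_x = 2*2*-2.5416 = -10.1664, grad_y = 2*5*-3.41 = -34.1
  x_2 = -2.5416 - 0.02*-10.1664 = -2.3383
  y_2 = -3.41 - 0.02*-34.1 = -2.728
Step 3: grad_x = 2*2*-2.3383 = -9.3531, grad_y = 2*5*-2.728 = -27.28
  x_3 = -2.3383 - 0.02*-9.3531 = -2.1512
  y_3 = -2.728 - 0.02*-27.28 = -2.1824
f(-2.1512, -2.1824) = 2*(-2.1512)^2 + 5*(-2.1824)^2 = 33.0697


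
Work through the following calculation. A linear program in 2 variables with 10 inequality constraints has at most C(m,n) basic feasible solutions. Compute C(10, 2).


Each vertex corresponds to some choice of n active constraints out of m, so the number of vertices is at most C(m, n) = m! / (n!(m-n)!).
m = 10, n = 2
Numerator: 10 * 9
Denominator: 2! = 2
C(10, 2) = 45


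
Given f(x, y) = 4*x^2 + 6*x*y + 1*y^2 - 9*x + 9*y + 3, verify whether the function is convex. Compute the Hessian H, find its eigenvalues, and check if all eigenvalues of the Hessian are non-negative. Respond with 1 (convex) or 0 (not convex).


The Hessian of f(x,y) = 4*x^2 + 6*x*y + 1*y^2 - 9*x + 9*y + 3 is:
H = [[8, 6], [6, 2]]
Trace = 8 + 2 = 10
Determinant = 8*2 - (6)^2 = -20
Discriminant = (10)^2 - 4*-20 = 180.0
Eigenvalues: lambda_1 = -1.7082, lambda_2 = 11.7082
The function is not convex.

0


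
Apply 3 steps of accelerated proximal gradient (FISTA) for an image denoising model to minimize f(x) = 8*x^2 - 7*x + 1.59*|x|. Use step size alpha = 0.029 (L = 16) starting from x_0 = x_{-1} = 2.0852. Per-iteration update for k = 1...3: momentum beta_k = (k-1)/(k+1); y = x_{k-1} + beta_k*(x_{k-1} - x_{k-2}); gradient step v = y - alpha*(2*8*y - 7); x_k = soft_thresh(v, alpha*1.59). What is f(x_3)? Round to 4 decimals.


FISTA on f(x) = 8*x^2 - 7*x + 1.59*|x|
L = 16, alpha = 0.029
Iteration 1: beta = 0.0, y = 2.0852 + 0.0*(2.0852 - 2.0852) = 2.0852
  grad(y) = 26.3632, v = y - alpha*grad = 1.3207
  prox(v) = soft_thresh(1.3207, 0.0461) = 1.2746
Iteration 2: beta = 0.3333, y = 1.2746 + 0.3333*(1.2746 - 2.0852) = 1.0043
  grad(y) = 9.0695, v = y - alpha*grad = 0.7413
  prox(v) = soft_thresh(0.7413, 0.0461) = 0.6952
Iteration 3: beta = 0.5, y = 0.6952 + 0.5*(0.6952 - 1.2746) = 0.4055
  grad(y) = -0.5112, v = y - alpha*grad = 0.4204
  prox(v) = soft_thresh(0.4204, 0.0461) = 0.3743
f(x_3) = 8*0.3743^2 - 7*0.3743 + 1.59*|0.3743| = -0.9042
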